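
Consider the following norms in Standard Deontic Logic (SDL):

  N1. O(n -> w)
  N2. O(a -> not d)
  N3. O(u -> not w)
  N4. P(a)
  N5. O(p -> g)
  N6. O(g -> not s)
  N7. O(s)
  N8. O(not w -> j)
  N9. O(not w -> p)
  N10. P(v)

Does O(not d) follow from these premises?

Premise 2 is O(a -> not d), but O(a) is not derivable from the premises (the permission P(a) asserts only not O(not a), not O(a)), so it does not yield O(not d).
No other premise forces O(not d). An ideal world satisfying every premise can still have not d false, so O(not d) is not derivable.

No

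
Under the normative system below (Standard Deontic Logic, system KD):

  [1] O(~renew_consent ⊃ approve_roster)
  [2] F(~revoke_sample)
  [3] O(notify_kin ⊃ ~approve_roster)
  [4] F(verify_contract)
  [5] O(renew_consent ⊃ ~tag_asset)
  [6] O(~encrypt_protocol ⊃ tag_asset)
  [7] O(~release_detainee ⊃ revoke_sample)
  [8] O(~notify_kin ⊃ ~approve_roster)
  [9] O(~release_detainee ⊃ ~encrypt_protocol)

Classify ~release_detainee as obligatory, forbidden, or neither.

Premises 8 and 3 are O(~notify_kin ⊃ ~approve_roster) and O(notify_kin ⊃ ~approve_roster); every ideal world satisfies ~notify_kin or notify_kin, so in either case ~approve_roster holds — hence O(~approve_roster).
Premise 1, O(~renew_consent ⊃ approve_roster), contraposes to O(~approve_roster ⊃ renew_consent); with O(~approve_roster) we get O(renew_consent).
With premise 5, O(renew_consent ⊃ ~tag_asset), the K-axiom yields O(~tag_asset).
The contrapositive of premise 6 (O(~encrypt_protocol ⊃ tag_asset)) is O(~tag_asset ⊃ encrypt_protocol), and O(~tag_asset) is already established, so O(encrypt_protocol).
Premise 9, O(~release_detainee ⊃ ~encrypt_protocol), contraposes to O(encrypt_protocol ⊃ release_detainee); with O(encrypt_protocol) we get O(release_detainee).
Premises 2, 4, 7 do not contribute to this derivation.
Thus O(release_detainee), which is F(~release_detainee): ~release_detainee is forbidden.

Forbidden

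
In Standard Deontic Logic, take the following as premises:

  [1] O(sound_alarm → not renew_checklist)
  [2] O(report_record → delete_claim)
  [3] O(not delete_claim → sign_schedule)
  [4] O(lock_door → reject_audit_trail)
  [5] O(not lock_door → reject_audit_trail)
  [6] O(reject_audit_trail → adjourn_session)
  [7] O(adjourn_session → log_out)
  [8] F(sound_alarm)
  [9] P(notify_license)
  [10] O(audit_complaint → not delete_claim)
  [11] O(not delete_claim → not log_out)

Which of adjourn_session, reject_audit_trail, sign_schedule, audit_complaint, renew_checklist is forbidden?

audit_complaint

Premises 4 and 5 cover both cases: O(lock_door → reject_audit_trail) and O(not lock_door → reject_audit_trail). Since lock_door ∨ not lock_door is a tautology, O(reject_audit_trail) follows.
With premise 6, O(reject_audit_trail → adjourn_session), the K-axiom yields O(adjourn_session).
Applying K to premise 7 (O(adjourn_session → log_out)) and O(adjourn_session) yields O(log_out).
Premise 11, O(not delete_claim → not log_out), contraposes to O(log_out → delete_claim); with O(log_out) we get O(delete_claim).
Premise 10 is O(audit_complaint → not delete_claim); contrapositively O(delete_claim → not audit_complaint). Since O(delete_claim) holds, K gives O(not audit_complaint).
So O(not audit_complaint) holds, i.e. audit_complaint is forbidden. None of the other listed options is forbidden under the premises.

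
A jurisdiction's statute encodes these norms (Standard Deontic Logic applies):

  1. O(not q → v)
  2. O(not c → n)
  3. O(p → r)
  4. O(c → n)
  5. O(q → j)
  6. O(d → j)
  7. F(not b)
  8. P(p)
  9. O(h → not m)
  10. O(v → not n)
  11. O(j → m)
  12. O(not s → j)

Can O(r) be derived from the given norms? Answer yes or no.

Premise 3 is O(p → r), but O(p) is not derivable from the premises (the permission P(p) asserts only not O(not p), not O(p)), so it does not yield O(r).
No other premise forces O(r). An ideal world satisfying every premise can still have r false, so O(r) is not derivable.

No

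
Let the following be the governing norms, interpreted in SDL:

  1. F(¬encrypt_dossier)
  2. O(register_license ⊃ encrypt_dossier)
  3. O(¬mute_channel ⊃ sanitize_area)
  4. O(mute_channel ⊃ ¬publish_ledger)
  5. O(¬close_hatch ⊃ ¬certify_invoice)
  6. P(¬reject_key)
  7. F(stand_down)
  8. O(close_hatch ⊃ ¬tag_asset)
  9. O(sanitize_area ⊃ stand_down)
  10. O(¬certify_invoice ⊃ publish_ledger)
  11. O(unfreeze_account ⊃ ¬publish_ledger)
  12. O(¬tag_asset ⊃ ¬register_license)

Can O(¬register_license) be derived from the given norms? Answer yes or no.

F(stand_down) at premise 7 means O(¬stand_down).
Premise 9, O(sanitize_area ⊃ stand_down), contraposes to O(¬stand_down ⊃ ¬sanitize_area); with O(¬stand_down) we get O(¬sanitize_area).
Premise 3, O(¬mute_channel ⊃ sanitize_area), contraposes to O(¬sanitize_area ⊃ mute_channel); with O(¬sanitize_area) we get O(mute_channel).
Premise 4 is O(mute_channel ⊃ ¬publish_ledger); since O(mute_channel), deontic closure gives O(¬publish_ledger).
Premise 10 is O(¬certify_invoice ⊃ publish_ledger); contrapositively O(¬publish_ledger ⊃ certify_invoice). Since O(¬publish_ledger) holds, K gives O(certify_invoice).
The contrapositive of premise 5 (O(¬close_hatch ⊃ ¬certify_invoice)) is O(certify_invoice ⊃ close_hatch), and O(certify_invoice) is already established, so O(close_hatch).
Premise 8 is O(close_hatch ⊃ ¬tag_asset); since O(close_hatch), deontic closure gives O(¬tag_asset).
Premise 12 is O(¬tag_asset ⊃ ¬register_license); since O(¬tag_asset), deontic closure gives O(¬register_license).
Premises 1, 2, 6, 11 do not contribute to this derivation.
So O(¬register_license) follows.

Yes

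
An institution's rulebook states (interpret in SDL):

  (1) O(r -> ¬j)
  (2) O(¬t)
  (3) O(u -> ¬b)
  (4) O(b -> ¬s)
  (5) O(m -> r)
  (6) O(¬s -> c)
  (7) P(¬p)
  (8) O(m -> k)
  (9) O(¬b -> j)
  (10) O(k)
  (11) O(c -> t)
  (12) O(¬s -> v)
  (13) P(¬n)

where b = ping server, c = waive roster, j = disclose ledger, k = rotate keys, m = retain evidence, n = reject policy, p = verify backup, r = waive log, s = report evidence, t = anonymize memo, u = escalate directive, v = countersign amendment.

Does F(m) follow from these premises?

Premise 2 gives O(¬t).
Premise 11 is O(c -> t); contrapositively O(¬t -> ¬c). Since O(¬t) holds, K gives O(¬c).
The contrapositive of premise 6 (O(¬s -> c)) is O(¬c -> s), and O(¬c) is already established, so O(s).
The contrapositive of premise 4 (O(b -> ¬s)) is O(s -> ¬b), and O(s) is already established, so O(¬b).
Premise 9 is O(¬b -> j); since O(¬b), deontic closure gives O(j).
Premise 1, O(r -> ¬j), contraposes to O(j -> ¬r); with O(j) we get O(¬r).
The contrapositive of premise 5 (O(m -> r)) is O(¬r -> ¬m), and O(¬r) is already established, so O(¬m).
Premises 3, 7, 8, 10, 12, 13 do not contribute to this derivation.
So O(¬m) holds, i.e. F(m). The claim follows.

Yes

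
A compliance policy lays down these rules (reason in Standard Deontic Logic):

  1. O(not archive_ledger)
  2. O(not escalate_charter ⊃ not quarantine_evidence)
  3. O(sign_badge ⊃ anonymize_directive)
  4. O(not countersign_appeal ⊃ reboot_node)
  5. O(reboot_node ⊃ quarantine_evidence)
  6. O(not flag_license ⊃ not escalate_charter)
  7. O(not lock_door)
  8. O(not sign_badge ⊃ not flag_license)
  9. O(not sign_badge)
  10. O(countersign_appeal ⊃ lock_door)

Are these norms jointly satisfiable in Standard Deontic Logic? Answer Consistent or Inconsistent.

Inconsistent

From premise 9 we have O(not sign_badge).
With premise 8, O(not sign_badge ⊃ not flag_license), the K-axiom yields O(not flag_license).
Premise 6 is O(not flag_license ⊃ not escalate_charter); since O(not flag_license), deontic closure gives O(not escalate_charter).
Applying K to premise 2 (O(not escalate_charter ⊃ not quarantine_evidence)) and O(not escalate_charter) yields O(not quarantine_evidence).
The contrapositive of premise 5 (O(reboot_node ⊃ quarantine_evidence)) is O(not quarantine_evidence ⊃ not reboot_node), and O(not quarantine_evidence) is already established, so O(not reboot_node).
Premise 4, O(not countersign_appeal ⊃ reboot_node), contraposes to O(not reboot_node ⊃ countersign_appeal); with O(not reboot_node) we get O(countersign_appeal).
From O(countersign_appeal) and premise 10, O(countersign_appeal ⊃ lock_door), we obtain O(lock_door).
Yet premise 7 states O(not lock_door).
We now have both O(lock_door) and O(not lock_door) — lock_door is simultaneously obligatory and forbidden, violating the D-axiom.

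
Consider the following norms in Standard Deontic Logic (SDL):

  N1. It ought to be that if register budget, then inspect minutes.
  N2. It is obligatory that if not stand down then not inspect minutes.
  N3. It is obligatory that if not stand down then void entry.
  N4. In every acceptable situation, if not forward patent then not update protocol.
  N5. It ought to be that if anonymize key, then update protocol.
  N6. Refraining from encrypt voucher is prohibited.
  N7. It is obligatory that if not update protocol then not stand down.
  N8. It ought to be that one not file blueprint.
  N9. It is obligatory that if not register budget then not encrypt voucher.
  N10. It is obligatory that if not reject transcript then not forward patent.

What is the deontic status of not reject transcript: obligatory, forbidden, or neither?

Premise 6 is F(¬encrypt_voucher), i.e. O(encrypt_voucher).
Premise 9, O(¬register_budget → ¬encrypt_voucher), contraposes to O(encrypt_voucher → register_budget); with O(encrypt_voucher) we get O(register_budget).
Applying K to premise 1 (O(register_budget → inspect_minutes)) and O(register_budget) yields O(inspect_minutes).
The contrapositive of premise 2 (O(¬stand_down → ¬inspect_minutes)) is O(inspect_minutes → stand_down), and O(inspect_minutes) is already established, so O(stand_down).
The contrapositive of premise 7 (O(¬update_protocol → ¬stand_down)) is O(stand_down → update_protocol), and O(stand_down) is already established, so O(update_protocol).
Premise 4 is O(¬forward_patent → ¬update_protocol); contrapositively O(update_protocol → forward_patent). Since O(update_protocol) holds, K gives O(forward_patent).
Premise 10, O(¬reject_transcript → ¬forward_patent), contraposes to O(forward_patent → reject_transcript); with O(forward_patent) we get O(reject_transcript).
Premises 3, 5, 8 do not contribute to this derivation.
Thus O(reject_transcript), which is F(¬reject_transcript): ¬reject_transcript is forbidden.

Forbidden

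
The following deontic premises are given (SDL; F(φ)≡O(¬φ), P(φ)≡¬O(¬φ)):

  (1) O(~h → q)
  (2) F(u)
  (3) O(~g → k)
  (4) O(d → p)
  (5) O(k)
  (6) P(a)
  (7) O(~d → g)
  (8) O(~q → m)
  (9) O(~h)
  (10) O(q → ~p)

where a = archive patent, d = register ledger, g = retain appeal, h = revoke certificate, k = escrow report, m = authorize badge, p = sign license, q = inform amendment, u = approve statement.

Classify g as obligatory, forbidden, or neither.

Premise 9 states O(~h) outright.
From O(~h) and premise 1, O(~h → q), we obtain O(q).
With premise 10, O(q → ~p), the K-axiom yields O(~p).
Premise 4, O(d → p), contraposes to O(~p → ~d); with O(~p) we get O(~d).
From O(~d) and premise 7, O(~d → g), we obtain O(g).
Premises 2, 3, 5, 6, 8 do not contribute to this derivation.
Hence g is obligatory.

Obligatory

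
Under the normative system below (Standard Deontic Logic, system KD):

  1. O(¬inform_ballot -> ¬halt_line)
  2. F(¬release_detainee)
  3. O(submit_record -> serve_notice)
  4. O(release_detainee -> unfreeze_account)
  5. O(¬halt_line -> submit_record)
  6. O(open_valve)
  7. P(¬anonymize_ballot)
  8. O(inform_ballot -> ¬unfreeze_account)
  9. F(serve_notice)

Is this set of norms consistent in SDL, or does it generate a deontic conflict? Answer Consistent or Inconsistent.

F(¬release_detainee) at premise 2 means O(release_detainee).
Applying K to premise 4 (O(release_detainee -> unfreeze_account)) and O(release_detainee) yields O(unfreeze_account).
The contrapositive of premise 8 (O(inform_ballot -> ¬unfreeze_account)) is O(unfreeze_account -> ¬inform_ballot), and O(unfreeze_account) is already established, so O(¬inform_ballot).
With premise 1, O(¬inform_ballot -> ¬halt_line), the K-axiom yields O(¬halt_line).
From O(¬halt_line) and premise 5, O(¬halt_line -> submit_record), we obtain O(submit_record).
With premise 3, O(submit_record -> serve_notice), the K-axiom yields O(serve_notice).
But premise 9, F(serve_notice), means O(¬serve_notice).
We now have both O(serve_notice) and O(¬serve_notice) — serve_notice is simultaneously obligatory and forbidden, violating the D-axiom.

Inconsistent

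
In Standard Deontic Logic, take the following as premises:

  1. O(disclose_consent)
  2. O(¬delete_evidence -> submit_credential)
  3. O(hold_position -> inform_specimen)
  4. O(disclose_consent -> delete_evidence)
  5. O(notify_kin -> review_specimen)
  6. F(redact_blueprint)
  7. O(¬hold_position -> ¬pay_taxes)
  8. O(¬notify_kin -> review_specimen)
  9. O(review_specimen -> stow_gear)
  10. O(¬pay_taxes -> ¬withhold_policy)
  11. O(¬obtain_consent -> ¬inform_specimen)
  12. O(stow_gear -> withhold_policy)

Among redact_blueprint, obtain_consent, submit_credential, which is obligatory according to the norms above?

obtain_consent

Premises 8 and 5 cover both cases: O(¬notify_kin -> review_specimen) and O(notify_kin -> review_specimen). Since ¬notify_kin ∨ notify_kin is a tautology, O(review_specimen) follows.
Applying K to premise 9 (O(review_specimen -> stow_gear)) and O(review_specimen) yields O(stow_gear).
From O(stow_gear) and premise 12, O(stow_gear -> withhold_policy), we obtain O(withhold_policy).
Premise 10, O(¬pay_taxes -> ¬withhold_policy), contraposes to O(withhold_policy -> pay_taxes); with O(withhold_policy) we get O(pay_taxes).
The contrapositive of premise 7 (O(¬hold_position -> ¬pay_taxes)) is O(pay_taxes -> hold_position), and O(pay_taxes) is already established, so O(hold_position).
With premise 3, O(hold_position -> inform_specimen), the K-axiom yields O(inform_specimen).
The contrapositive of premise 11 (O(¬obtain_consent -> ¬inform_specimen)) is O(inform_specimen -> obtain_consent), and O(inform_specimen) is already established, so O(obtain_consent).
So O(obtain_consent) holds — obtain_consent is obligatory. None of the other listed options is made obligatory by any chain of premises.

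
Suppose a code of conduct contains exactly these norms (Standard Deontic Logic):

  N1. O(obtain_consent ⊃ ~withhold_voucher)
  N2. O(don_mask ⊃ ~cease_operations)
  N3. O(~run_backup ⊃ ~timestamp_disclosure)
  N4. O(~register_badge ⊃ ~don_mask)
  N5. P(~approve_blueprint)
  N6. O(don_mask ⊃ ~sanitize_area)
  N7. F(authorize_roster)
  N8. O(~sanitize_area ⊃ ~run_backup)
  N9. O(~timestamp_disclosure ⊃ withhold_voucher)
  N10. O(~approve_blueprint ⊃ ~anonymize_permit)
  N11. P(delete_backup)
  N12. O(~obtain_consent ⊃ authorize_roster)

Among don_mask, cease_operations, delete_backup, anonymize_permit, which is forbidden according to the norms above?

don_mask

Premise 7 is F(authorize_roster), i.e. O(~authorize_roster).
Premise 12, O(~obtain_consent ⊃ authorize_roster), contraposes to O(~authorize_roster ⊃ obtain_consent); with O(~authorize_roster) we get O(obtain_consent).
With premise 1, O(obtain_consent ⊃ ~withhold_voucher), the K-axiom yields O(~withhold_voucher).
Premise 9, O(~timestamp_disclosure ⊃ withhold_voucher), contraposes to O(~withhold_voucher ⊃ timestamp_disclosure); with O(~withhold_voucher) we get O(timestamp_disclosure).
Premise 3 is O(~run_backup ⊃ ~timestamp_disclosure); contrapositively O(timestamp_disclosure ⊃ run_backup). Since O(timestamp_disclosure) holds, K gives O(run_backup).
Premise 8 is O(~sanitize_area ⊃ ~run_backup); contrapositively O(run_backup ⊃ sanitize_area). Since O(run_backup) holds, K gives O(sanitize_area).
Premise 6 is O(don_mask ⊃ ~sanitize_area); contrapositively O(sanitize_area ⊃ ~don_mask). Since O(sanitize_area) holds, K gives O(~don_mask).
So O(~don_mask) holds, i.e. don_mask is forbidden. None of the other listed options is forbidden under the premises.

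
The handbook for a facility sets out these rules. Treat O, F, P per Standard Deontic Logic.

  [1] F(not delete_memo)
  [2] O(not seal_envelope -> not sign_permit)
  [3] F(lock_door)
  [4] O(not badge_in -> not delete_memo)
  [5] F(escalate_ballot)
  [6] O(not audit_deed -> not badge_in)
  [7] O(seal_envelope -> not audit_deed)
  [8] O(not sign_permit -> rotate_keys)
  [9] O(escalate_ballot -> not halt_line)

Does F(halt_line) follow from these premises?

No

Premise 9 is O(escalate_ballot -> not halt_line), but O(escalate_ballot) is not derivable from the premises, so it does not yield O(not halt_line).
No other premise forces O(not halt_line). An ideal world satisfying every premise can still have halt_line true, so F(halt_line) is not derivable.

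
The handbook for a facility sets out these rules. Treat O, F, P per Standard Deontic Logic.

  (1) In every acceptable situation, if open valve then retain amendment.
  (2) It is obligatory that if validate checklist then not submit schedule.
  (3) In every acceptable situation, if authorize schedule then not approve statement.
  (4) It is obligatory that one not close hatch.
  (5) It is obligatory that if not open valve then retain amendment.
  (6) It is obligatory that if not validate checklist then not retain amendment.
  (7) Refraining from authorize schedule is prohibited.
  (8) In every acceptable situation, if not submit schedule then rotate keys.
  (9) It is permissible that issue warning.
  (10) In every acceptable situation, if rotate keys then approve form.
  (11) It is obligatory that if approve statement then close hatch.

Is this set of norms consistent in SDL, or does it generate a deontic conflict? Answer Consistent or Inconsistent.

Consistent

Premise 11 is O(approve_statement → close_hatch), but O(approve_statement) is not derivable from the premises, so it does not yield O(close_hatch).
So O(close_hatch) is not derivable, and the apparent clash with O(¬close_hatch) does not arise.
A world satisfying every obligation exists (e.g. approve_form=true, approve_statement=false, authorize_schedule=true, close_hatch=false, issue_warning=false, open_valve=false, retain_amendment=true, rotate_keys=true, submit_schedule=false, validate_checklist=true); no atom is both obligatory and forbidden, so the set is consistent.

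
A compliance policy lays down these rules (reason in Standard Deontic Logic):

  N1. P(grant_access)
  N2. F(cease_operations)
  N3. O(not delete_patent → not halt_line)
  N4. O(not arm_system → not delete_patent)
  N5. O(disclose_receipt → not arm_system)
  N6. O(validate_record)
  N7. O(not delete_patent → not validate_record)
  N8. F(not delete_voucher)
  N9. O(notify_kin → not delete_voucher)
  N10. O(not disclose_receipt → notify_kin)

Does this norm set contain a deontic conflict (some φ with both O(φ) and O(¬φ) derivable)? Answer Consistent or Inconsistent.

Premise 6 gives O(validate_record).
The contrapositive of premise 7 (O(not delete_patent → not validate_record)) is O(validate_record → delete_patent), and O(validate_record) is already established, so O(delete_patent).
Premise 4, O(not arm_system → not delete_patent), contraposes to O(delete_patent → arm_system); with O(delete_patent) we get O(arm_system).
Premise 5, O(disclose_receipt → not arm_system), contraposes to O(arm_system → not disclose_receipt); with O(arm_system) we get O(not disclose_receipt).
Applying K to premise 10 (O(not disclose_receipt → notify_kin)) and O(not disclose_receipt) yields O(notify_kin).
With premise 9, O(notify_kin → not delete_voucher), the K-axiom yields O(not delete_voucher).
However, F(not delete_voucher) at premise 8 amounts to O(delete_voucher).
We now have both O(not delete_voucher) and O(delete_voucher) — delete_voucher is simultaneously obligatory and forbidden, violating the D-axiom.

Inconsistent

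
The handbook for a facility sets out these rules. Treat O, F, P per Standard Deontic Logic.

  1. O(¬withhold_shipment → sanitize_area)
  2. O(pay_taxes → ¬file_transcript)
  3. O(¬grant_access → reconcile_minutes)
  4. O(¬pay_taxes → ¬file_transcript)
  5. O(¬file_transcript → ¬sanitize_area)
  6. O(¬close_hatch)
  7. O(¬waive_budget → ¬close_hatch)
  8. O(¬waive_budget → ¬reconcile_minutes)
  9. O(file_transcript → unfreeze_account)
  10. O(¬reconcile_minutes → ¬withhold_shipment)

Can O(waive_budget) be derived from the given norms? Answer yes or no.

Yes

Premises 4 and 2 cover both cases: O(¬pay_taxes → ¬file_transcript) and O(pay_taxes → ¬file_transcript). Since ¬pay_taxes ∨ pay_taxes is a tautology, O(¬file_transcript) follows.
Applying K to premise 5 (O(¬file_transcript → ¬sanitize_area)) and O(¬file_transcript) yields O(¬sanitize_area).
The contrapositive of premise 1 (O(¬withhold_shipment → sanitize_area)) is O(¬sanitize_area → withhold_shipment), and O(¬sanitize_area) is already established, so O(withhold_shipment).
The contrapositive of premise 10 (O(¬reconcile_minutes → ¬withhold_shipment)) is O(withhold_shipment → reconcile_minutes), and O(withhold_shipment) is already established, so O(reconcile_minutes).
Premise 8, O(¬waive_budget → ¬reconcile_minutes), contraposes to O(reconcile_minutes → waive_budget); with O(reconcile_minutes) we get O(waive_budget).
Premises 3, 6, 7, 9 do not contribute to this derivation.
So O(waive_budget) follows.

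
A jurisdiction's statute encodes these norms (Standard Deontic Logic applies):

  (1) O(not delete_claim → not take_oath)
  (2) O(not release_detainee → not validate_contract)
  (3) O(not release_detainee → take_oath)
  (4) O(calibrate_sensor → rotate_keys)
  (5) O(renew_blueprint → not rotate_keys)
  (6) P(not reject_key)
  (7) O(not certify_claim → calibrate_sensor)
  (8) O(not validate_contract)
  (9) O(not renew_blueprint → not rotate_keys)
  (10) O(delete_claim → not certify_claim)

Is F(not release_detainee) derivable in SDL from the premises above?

Yes

Premises 9 and 5 cover both cases: O(not renew_blueprint → not rotate_keys) and O(renew_blueprint → not rotate_keys). Since not renew_blueprint ∨ renew_blueprint is a tautology, O(not rotate_keys) follows.
Premise 4, O(calibrate_sensor → rotate_keys), contraposes to O(not rotate_keys → not calibrate_sensor); with O(not rotate_keys) we get O(not calibrate_sensor).
The contrapositive of premise 7 (O(not certify_claim → calibrate_sensor)) is O(not calibrate_sensor → certify_claim), and O(not calibrate_sensor) is already established, so O(certify_claim).
Premise 10, O(delete_claim → not certify_claim), contraposes to O(certify_claim → not delete_claim); with O(certify_claim) we get O(not delete_claim).
From O(not delete_claim) and premise 1, O(not delete_claim → not take_oath), we obtain O(not take_oath).
Premise 3, O(not release_detainee → take_oath), contraposes to O(not take_oath → release_detainee); with O(not take_oath) we get O(release_detainee).
Premises 2, 6, 8 do not contribute to this derivation.
So O(release_detainee) holds, i.e. F(not release_detainee). The claim follows.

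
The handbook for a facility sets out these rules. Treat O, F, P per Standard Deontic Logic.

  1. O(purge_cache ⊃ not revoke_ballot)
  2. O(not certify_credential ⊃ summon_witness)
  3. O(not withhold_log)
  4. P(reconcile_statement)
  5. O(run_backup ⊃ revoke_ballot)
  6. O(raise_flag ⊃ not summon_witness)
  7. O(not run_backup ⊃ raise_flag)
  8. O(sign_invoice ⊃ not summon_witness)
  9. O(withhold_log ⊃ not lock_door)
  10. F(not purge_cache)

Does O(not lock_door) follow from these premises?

Premise 9 is O(withhold_log ⊃ not lock_door), but O(withhold_log) is not derivable from the premises, so it does not yield O(not lock_door).
No other premise forces O(not lock_door). An ideal world satisfying every premise can still have not lock_door false, so O(not lock_door) is not derivable.

No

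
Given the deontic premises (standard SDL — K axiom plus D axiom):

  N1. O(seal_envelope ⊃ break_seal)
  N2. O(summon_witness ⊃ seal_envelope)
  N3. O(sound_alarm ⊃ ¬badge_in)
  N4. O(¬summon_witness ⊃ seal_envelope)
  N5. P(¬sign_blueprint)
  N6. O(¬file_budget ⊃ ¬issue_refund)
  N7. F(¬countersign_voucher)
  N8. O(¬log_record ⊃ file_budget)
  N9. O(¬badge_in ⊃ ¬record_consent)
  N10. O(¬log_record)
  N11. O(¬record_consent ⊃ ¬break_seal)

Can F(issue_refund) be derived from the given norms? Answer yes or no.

Premise 6 is O(¬file_budget ⊃ ¬issue_refund), but O(¬file_budget) is not derivable from the premises, so it does not yield O(¬issue_refund).
No other premise forces O(¬issue_refund). An ideal world satisfying every premise can still have issue_refund true, so F(issue_refund) is not derivable.

No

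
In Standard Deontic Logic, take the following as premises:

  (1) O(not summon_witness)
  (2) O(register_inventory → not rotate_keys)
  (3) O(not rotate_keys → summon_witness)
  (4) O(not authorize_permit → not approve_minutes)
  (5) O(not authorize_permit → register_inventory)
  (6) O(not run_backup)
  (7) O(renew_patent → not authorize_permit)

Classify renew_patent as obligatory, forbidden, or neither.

Forbidden

From premise 1 we have O(not summon_witness).
Premise 3, O(not rotate_keys → summon_witness), contraposes to O(not summon_witness → rotate_keys); with O(not summon_witness) we get O(rotate_keys).
Premise 2 is O(register_inventory → not rotate_keys); contrapositively O(rotate_keys → not register_inventory). Since O(rotate_keys) holds, K gives O(not register_inventory).
The contrapositive of premise 5 (O(not authorize_permit → register_inventory)) is O(not register_inventory → authorize_permit), and O(not register_inventory) is already established, so O(authorize_permit).
Premise 7, O(renew_patent → not authorize_permit), contraposes to O(authorize_permit → not renew_patent); with O(authorize_permit) we get O(not renew_patent).
Premises 4, 6 do not contribute to this derivation.
Thus O(not renew_patent), which is F(renew_patent): renew_patent is forbidden.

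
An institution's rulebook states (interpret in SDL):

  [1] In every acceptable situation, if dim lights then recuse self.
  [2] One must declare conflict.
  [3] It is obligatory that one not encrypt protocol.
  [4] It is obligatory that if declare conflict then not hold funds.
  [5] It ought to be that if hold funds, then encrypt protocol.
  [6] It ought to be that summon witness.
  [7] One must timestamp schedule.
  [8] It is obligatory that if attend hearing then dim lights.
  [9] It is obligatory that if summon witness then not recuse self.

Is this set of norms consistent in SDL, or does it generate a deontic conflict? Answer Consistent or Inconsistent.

Premise 5 is O(hold_funds → encrypt_protocol), but O(hold_funds) is not derivable from the premises, so it does not yield O(encrypt_protocol).
So O(encrypt_protocol) is not derivable, and the apparent clash with O(¬encrypt_protocol) does not arise.
A world satisfying every obligation exists (e.g. attend_hearing=false, declare_conflict=true, dim_lights=false, encrypt_protocol=false, hold_funds=false, recuse_self=false, summon_witness=true, timestamp_schedule=true); no atom is both obligatory and forbidden, so the set is consistent.

Consistent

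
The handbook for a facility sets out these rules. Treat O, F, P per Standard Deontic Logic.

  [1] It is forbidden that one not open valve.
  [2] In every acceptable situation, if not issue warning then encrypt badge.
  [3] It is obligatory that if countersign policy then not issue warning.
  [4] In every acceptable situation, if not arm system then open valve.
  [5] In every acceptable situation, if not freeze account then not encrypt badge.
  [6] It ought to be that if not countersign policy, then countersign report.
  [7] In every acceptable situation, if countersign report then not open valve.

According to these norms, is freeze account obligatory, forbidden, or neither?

Obligatory

F(¬open_valve) at premise 1 means O(open_valve).
Premise 7, O(countersign_report → ¬open_valve), contraposes to O(open_valve → ¬countersign_report); with O(open_valve) we get O(¬countersign_report).
The contrapositive of premise 6 (O(¬countersign_policy → countersign_report)) is O(¬countersign_report → countersign_policy), and O(¬countersign_report) is already established, so O(countersign_policy).
From O(countersign_policy) and premise 3, O(countersign_policy → ¬issue_warning), we obtain O(¬issue_warning).
Applying K to premise 2 (O(¬issue_warning → encrypt_badge)) and O(¬issue_warning) yields O(encrypt_badge).
Premise 5 is O(¬freeze_account → ¬encrypt_badge); contrapositively O(encrypt_badge → freeze_account). Since O(encrypt_badge) holds, K gives O(freeze_account).
Premise 4 does not contribute to this derivation.
Hence freeze_account is obligatory.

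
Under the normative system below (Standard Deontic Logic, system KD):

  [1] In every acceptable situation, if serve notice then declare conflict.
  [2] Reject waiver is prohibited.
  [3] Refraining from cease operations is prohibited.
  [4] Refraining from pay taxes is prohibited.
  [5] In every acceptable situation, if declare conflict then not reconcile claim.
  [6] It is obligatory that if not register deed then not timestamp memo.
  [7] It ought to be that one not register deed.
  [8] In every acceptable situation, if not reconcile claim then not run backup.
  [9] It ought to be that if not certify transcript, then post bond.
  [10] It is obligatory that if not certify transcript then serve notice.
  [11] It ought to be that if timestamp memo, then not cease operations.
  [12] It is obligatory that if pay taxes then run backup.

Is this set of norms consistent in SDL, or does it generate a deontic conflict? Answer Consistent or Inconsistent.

Premise 11 is O(timestamp_memo → ¬cease_operations), but O(timestamp_memo) is not derivable from the premises, so it does not yield O(¬cease_operations).
So O(¬cease_operations) is not derivable, and the apparent clash with O(cease_operations) does not arise.
A world satisfying every obligation exists (e.g. cease_operations=true, certify_transcript=true, declare_conflict=false, pay_taxes=true, post_bond=false, reconcile_claim=true, register_deed=false, reject_waiver=false, run_backup=true, serve_notice=false, timestamp_memo=false); no atom is both obligatory and forbidden, so the set is consistent.

Consistent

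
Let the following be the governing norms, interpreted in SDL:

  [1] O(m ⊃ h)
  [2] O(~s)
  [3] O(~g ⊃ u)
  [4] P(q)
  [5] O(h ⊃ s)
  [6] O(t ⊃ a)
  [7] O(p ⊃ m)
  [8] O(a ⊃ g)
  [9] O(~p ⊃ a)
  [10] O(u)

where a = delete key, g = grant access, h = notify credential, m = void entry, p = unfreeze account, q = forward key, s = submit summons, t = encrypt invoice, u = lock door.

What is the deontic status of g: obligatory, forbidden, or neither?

Premise 2 gives O(~s).
Premise 5, O(h ⊃ s), contraposes to O(~s ⊃ ~h); with O(~s) we get O(~h).
Premise 1, O(m ⊃ h), contraposes to O(~h ⊃ ~m); with O(~h) we get O(~m).
The contrapositive of premise 7 (O(p ⊃ m)) is O(~m ⊃ ~p), and O(~m) is already established, so O(~p).
Premise 9 is O(~p ⊃ a); since O(~p), deontic closure gives O(a).
Applying K to premise 8 (O(a ⊃ g)) and O(a) yields O(g).
Premises 3, 4, 6, 10 do not contribute to this derivation.
Hence g is obligatory.

Obligatory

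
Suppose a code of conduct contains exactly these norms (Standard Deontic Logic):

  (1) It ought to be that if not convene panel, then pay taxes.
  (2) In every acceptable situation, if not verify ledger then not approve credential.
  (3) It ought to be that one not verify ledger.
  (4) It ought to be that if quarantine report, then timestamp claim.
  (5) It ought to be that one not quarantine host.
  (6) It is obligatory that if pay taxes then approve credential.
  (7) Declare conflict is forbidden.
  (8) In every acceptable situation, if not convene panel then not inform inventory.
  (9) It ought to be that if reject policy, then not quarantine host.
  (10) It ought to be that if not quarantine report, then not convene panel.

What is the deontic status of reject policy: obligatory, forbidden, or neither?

Premise 9 is O(reject_policy → ¬quarantine_host); even if O(¬quarantine_host) held, inferring O(reject_policy) would be affirming the consequent — invalid.
No premise or chain of K-axiom applications forces O(reject_policy), and none forces O(¬reject_policy). So reject_policy is neither obligatory nor forbidden under these norms.

Neither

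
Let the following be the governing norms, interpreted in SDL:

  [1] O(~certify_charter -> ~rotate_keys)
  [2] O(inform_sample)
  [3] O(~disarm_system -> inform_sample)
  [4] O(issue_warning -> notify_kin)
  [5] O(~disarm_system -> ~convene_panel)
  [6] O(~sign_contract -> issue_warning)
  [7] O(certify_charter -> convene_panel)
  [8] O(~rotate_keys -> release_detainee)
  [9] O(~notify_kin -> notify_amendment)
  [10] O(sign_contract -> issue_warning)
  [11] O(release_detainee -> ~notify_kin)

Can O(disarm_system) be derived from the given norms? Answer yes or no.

Yes

Premises 10 and 6 are O(sign_contract -> issue_warning) and O(~sign_contract -> issue_warning); every ideal world satisfies sign_contract or ~sign_contract, so in either case issue_warning holds — hence O(issue_warning).
From O(issue_warning) and premise 4, O(issue_warning -> notify_kin), we obtain O(notify_kin).
Premise 11, O(release_detainee -> ~notify_kin), contraposes to O(notify_kin -> ~release_detainee); with O(notify_kin) we get O(~release_detainee).
The contrapositive of premise 8 (O(~rotate_keys -> release_detainee)) is O(~release_detainee -> rotate_keys), and O(~release_detainee) is already established, so O(rotate_keys).
The contrapositive of premise 1 (O(~certify_charter -> ~rotate_keys)) is O(rotate_keys -> certify_charter), and O(rotate_keys) is already established, so O(certify_charter).
Applying K to premise 7 (O(certify_charter -> convene_panel)) and O(certify_charter) yields O(convene_panel).
Premise 5 is O(~disarm_system -> ~convene_panel); contrapositively O(convene_panel -> disarm_system). Since O(convene_panel) holds, K gives O(disarm_system).
Premises 2, 3, 9 do not contribute to this derivation.
So O(disarm_system) follows.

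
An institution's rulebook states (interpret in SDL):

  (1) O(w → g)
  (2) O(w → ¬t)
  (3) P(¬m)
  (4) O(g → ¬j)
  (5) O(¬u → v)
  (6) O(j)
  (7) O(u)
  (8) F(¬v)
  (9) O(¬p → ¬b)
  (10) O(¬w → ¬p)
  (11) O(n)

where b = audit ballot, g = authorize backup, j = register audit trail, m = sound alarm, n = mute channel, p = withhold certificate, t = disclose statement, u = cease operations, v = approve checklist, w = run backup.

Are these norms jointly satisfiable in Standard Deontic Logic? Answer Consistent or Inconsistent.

Consistent

Premise 5 is O(¬u → v); even if O(v) held, inferring O(¬u) would be affirming the consequent — invalid.
So O(¬u) is not derivable, and the apparent clash with O(u) does not arise.
A world satisfying every obligation exists (e.g. b=false, g=false, j=true, m=false, n=true, p=false, t=false, u=true, v=true, w=false); no atom is both obligatory and forbidden, so the set is consistent.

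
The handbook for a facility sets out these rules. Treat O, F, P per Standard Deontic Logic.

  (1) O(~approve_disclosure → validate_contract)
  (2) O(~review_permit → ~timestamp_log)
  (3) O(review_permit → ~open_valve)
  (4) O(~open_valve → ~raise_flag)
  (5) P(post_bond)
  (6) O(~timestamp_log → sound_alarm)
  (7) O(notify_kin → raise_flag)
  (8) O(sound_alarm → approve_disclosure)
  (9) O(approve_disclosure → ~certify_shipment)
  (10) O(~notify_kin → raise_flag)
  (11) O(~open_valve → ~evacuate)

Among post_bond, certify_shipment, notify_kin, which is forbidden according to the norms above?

Premises 7 and 10 are O(notify_kin → raise_flag) and O(~notify_kin → raise_flag); every ideal world satisfies notify_kin or ~notify_kin, so in either case raise_flag holds — hence O(raise_flag).
Premise 4, O(~open_valve → ~raise_flag), contraposes to O(raise_flag → open_valve); with O(raise_flag) we get O(open_valve).
Premise 3, O(review_permit → ~open_valve), contraposes to O(open_valve → ~review_permit); with O(open_valve) we get O(~review_permit).
Premise 2 is O(~review_permit → ~timestamp_log); since O(~review_permit), deontic closure gives O(~timestamp_log).
Premise 6 is O(~timestamp_log → sound_alarm); since O(~timestamp_log), deontic closure gives O(sound_alarm).
Premise 8 is O(sound_alarm → approve_disclosure); since O(sound_alarm), deontic closure gives O(approve_disclosure).
With premise 9, O(approve_disclosure → ~certify_shipment), the K-axiom yields O(~certify_shipment).
So O(~certify_shipment) holds, i.e. certify_shipment is forbidden. None of the other listed options is forbidden under the premises.

certify_shipment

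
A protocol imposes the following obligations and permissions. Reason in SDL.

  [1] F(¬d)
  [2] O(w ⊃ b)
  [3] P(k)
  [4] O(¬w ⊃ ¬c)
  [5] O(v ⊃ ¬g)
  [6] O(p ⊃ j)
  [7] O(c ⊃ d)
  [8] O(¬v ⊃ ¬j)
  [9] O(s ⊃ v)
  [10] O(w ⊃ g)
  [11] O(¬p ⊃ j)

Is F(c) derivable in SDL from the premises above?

Premises 6 and 11 are O(p ⊃ j) and O(¬p ⊃ j); every ideal world satisfies p or ¬p, so in either case j holds — hence O(j).
The contrapositive of premise 8 (O(¬v ⊃ ¬j)) is O(j ⊃ v), and O(j) is already established, so O(v).
Premise 5 is O(v ⊃ ¬g); since O(v), deontic closure gives O(¬g).
The contrapositive of premise 10 (O(w ⊃ g)) is O(¬g ⊃ ¬w), and O(¬g) is already established, so O(¬w).
From O(¬w) and premise 4, O(¬w ⊃ ¬c), we obtain O(¬c).
Premises 1, 2, 3, 7, 9 do not contribute to this derivation.
So O(¬c) holds, i.e. F(c). The claim follows.

Yes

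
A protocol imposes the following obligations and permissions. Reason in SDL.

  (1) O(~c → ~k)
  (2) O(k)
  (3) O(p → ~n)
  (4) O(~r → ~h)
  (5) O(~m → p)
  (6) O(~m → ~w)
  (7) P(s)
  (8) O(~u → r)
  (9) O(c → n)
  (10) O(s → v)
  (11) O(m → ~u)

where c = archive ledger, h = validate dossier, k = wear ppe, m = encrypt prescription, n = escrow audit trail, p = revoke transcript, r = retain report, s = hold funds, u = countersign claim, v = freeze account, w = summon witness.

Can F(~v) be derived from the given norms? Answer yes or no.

No

Premise 10 is O(s → v), but O(s) is not derivable from the premises (the permission P(s) asserts only ~O(~s), not O(s)), so it does not yield O(v).
No other premise forces O(v). An ideal world satisfying every premise can still have ~v true, so F(~v) is not derivable.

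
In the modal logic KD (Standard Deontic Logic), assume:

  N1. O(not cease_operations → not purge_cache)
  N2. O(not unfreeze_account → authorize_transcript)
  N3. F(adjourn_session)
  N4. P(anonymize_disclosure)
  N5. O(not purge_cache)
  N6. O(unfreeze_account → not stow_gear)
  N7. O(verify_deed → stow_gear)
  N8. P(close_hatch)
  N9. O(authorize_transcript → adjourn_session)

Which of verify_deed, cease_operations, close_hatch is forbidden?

verify_deed

Premise 3, F(adjourn_session), is equivalent to O(not adjourn_session).
Premise 9 is O(authorize_transcript → adjourn_session); contrapositively O(not adjourn_session → not authorize_transcript). Since O(not adjourn_session) holds, K gives O(not authorize_transcript).
The contrapositive of premise 2 (O(not unfreeze_account → authorize_transcript)) is O(not authorize_transcript → unfreeze_account), and O(not authorize_transcript) is already established, so O(unfreeze_account).
With premise 6, O(unfreeze_account → not stow_gear), the K-axiom yields O(not stow_gear).
The contrapositive of premise 7 (O(verify_deed → stow_gear)) is O(not stow_gear → not verify_deed), and O(not stow_gear) is already established, so O(not verify_deed).
So O(not verify_deed) holds, i.e. verify_deed is forbidden. None of the other listed options is forbidden under the premises.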